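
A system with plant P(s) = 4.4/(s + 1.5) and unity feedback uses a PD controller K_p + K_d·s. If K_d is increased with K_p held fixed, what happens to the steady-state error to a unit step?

unchanged

K_d affects only the transient (the s-coefficient); the DC loop gain, and hence e_ss, depends only on K_p.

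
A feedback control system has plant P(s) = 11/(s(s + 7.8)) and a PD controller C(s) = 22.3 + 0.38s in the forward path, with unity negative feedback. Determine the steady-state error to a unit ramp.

The loop has one pole at the origin (type 1). Velocity error constant K_v = lim_{s→0} s·C(s)P(s) = 22.3·11/7.8 = 31.45.
Steady-state error to a unit ramp: e_ss = 1/K_v = 0.0318.

0.0318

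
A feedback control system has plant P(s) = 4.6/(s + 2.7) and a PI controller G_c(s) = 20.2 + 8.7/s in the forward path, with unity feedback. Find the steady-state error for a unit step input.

0

The open loop G_c(s)P(s) has a pole at the origin (type 1), so the static position error constant is infinite and e_ss = 1/(1+∞) = 0.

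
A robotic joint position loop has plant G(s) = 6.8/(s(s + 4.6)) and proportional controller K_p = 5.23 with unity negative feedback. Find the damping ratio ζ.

ζ = 0.386

The closed-loop denominator is s(s+4.6) + 5.23·6.8 = s² + 4.6s + 35.56.
Matching s² + 2ζω_n s + ω_n²: ω_n = √35.56 = 5.964 rad/s and 2ζω_n = 4.6, so ζ = 4.6/(2·5.964) = 0.386.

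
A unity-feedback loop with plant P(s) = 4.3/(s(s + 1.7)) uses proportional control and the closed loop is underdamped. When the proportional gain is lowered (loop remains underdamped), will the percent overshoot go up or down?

decrease

ζ = 1.7/(2√(4.3K_p)) rises as K_p falls; higher damping means less overshoot.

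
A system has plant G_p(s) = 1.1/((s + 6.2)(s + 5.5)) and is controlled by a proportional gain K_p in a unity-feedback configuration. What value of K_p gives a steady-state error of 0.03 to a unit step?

For a type-0 loop with proportional control, e_ss = 1/(1 + K_p·G_p(0)).
G_p(0) = 0.03226. Require 1/(1 + K_p·0.03226) = 0.03, so 1 + 0.03226·K_p = 33.33.
K_p = (33.33 − 1)/0.03226 = 1000.

K_p = 1000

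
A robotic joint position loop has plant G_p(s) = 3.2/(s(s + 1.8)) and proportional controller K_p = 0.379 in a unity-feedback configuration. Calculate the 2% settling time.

Closed-loop characteristic equation: s² + 1.8s + 1.213 = 0, so ω_n = 1.101 rad/s and ζ = 1.8/(2·1.101) = 0.8172.
2% settling time T_s ≈ 4/(ζω_n) = 4/0.9 = 4.44 s.

T_s ≈ 4.44 s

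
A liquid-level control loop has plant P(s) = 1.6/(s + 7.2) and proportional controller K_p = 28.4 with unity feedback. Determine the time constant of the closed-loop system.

Closed-loop transfer function: T(s) = K_p·P(s)/(1 + K_p·P(s)) = 45.44/(s + 7.2 + 45.44) = 45.44/(s + 52.64).
Time constant τ = 1/52.64 = 0.019 s.

τ = 0.019 s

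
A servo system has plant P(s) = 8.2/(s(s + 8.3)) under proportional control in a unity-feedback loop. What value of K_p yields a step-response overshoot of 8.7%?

K_p = 5.58

From %OS = 100·exp(−πζ/√(1−ζ²)) = 8.7%, ζ = −ln(0.087)/√(π²+ln²(0.087)) = 0.6137.
Characteristic equation s² + 8.3s + 8.2K_p = 0 gives ζ = 8.3/(2√(8.2K_p)).
Setting ζ = 0.6137: √(8.2K_p) = 8.3/(2·0.6137) = 6.762, so K_p = 45.73/8.2 = 5.58.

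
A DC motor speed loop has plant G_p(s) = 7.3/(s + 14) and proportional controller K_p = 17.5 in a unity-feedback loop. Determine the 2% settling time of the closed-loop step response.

T_s ≈ 0.0282 s

Closed-loop transfer function: T(s) = K_p·G_p(s)/(1 + K_p·G_p(s)) = 127.8/(s + 14 + 127.8) = 127.8/(s + 141.8).
Time constant τ = 1/141.8 = 0.007055 s, so the 2% settling time is about 4τ = 0.0282 s.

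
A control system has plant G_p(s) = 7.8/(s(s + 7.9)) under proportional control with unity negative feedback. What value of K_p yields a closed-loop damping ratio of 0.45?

K_p = 9.88

Closed-loop characteristic equation: s² + 7.9s + K_p·7.8 = 0.
So ω_n = √(7.8K_p) and 2ζω_n = 7.9, giving ζ = 7.9/(2√(7.8K_p)).
Setting ζ = 0.45: √(7.8K_p) = 7.9/(2·0.45) = 8.778, so K_p = 77.05/7.8 = 9.88.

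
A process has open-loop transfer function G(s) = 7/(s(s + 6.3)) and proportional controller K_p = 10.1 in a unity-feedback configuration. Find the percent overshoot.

From 1 + K_pG(s) = 0: s² + 6.3s + 70.7 = 0 ⇒ ω_n = 8.408, ζ = 0.3746.
%OS = 100·exp(−πζ/√(1−ζ²)) = 100·exp(−π·0.3746/√0.8597) = 28.1%.

28.1%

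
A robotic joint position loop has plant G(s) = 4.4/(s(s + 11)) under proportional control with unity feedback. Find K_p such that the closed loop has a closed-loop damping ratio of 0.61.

Closed-loop characteristic equation: s² + 11s + K_p·4.4 = 0.
So ω_n = √(4.4K_p) and 2ζω_n = 11, giving ζ = 11/(2√(4.4K_p)).
Setting ζ = 0.61: √(4.4K_p) = 11/(2·0.61) = 9.016, so K_p = 81.3/4.4 = 18.5.

K_p = 18.5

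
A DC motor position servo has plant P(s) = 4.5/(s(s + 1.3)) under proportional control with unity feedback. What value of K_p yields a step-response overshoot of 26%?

From %OS = 100·exp(−πζ/√(1−ζ²)) = 26%, ζ = −ln(0.26)/√(π²+ln²(0.26)) = 0.3941.
Characteristic equation s² + 1.3s + 4.5K_p = 0 gives ζ = 1.3/(2√(4.5K_p)).
Setting ζ = 0.3941: √(4.5K_p) = 1.3/(2·0.3941) = 1.649, so K_p = 2.72/4.5 = 0.605.

K_p = 0.605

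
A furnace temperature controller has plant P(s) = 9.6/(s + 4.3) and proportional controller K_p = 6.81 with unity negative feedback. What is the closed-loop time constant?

τ = 0.0144 s

Closed-loop transfer function: T(s) = K_p·P(s)/(1 + K_p·P(s)) = 65.38/(s + 4.3 + 65.38) = 65.38/(s + 69.68).
Time constant τ = 1/69.68 = 0.0144 s.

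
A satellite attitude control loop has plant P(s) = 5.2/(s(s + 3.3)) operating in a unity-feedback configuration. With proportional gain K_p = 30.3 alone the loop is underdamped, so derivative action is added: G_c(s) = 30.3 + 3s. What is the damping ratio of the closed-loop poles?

Forward path: (30.3 + 3s)·5.2/(s(s+3.3)). The closed-loop characteristic equation is s² + (3.3 + 5.2·3)s + 5.2·30.3 = 0.
That is s² + 18.9s + 157.6 = 0, so ω_n = 12.55 rad/s and ζ = 18.9/(2·12.55) = 0.7529.

ζ = 0.753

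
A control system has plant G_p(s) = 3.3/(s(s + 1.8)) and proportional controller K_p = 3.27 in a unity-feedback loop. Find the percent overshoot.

40.9%

From 1 + K_pG_p(s) = 0: s² + 1.8s + 10.79 = 0 ⇒ ω_n = 3.285, ζ = 0.274.
%OS = 100·exp(−πζ/√(1−ζ²)) = 100·exp(−π·0.274/√0.9249) = 40.9%.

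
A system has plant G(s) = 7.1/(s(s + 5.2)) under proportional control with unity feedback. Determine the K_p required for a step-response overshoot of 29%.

K_p = 7.08

From %OS = 100·exp(−πζ/√(1−ζ²)) = 29%, ζ = −ln(0.29)/√(π²+ln²(0.29)) = 0.3666.
Characteristic equation s² + 5.2s + 7.1K_p = 0 gives ζ = 5.2/(2√(7.1K_p)).
Setting ζ = 0.3666: √(7.1K_p) = 5.2/(2·0.3666) = 7.092, so K_p = 50.3/7.1 = 7.08.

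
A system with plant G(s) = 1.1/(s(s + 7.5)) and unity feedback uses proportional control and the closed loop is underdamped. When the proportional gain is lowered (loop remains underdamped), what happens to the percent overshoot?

ζ = 7.5/(2√(1.1K_p)) rises as K_p falls; higher damping means less overshoot.

decrease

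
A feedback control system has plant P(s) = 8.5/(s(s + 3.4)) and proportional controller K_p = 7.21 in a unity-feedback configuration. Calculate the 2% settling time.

Closed-loop characteristic equation: s² + 3.4s + 61.28 = 0, so ω_n = 7.828 rad/s and ζ = 3.4/(2·7.828) = 0.2172.
2% settling time T_s ≈ 4/(ζω_n) = 4/1.7 = 2.35 s.

T_s ≈ 2.35 s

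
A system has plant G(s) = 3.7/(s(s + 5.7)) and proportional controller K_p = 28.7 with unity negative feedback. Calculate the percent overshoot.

From 1 + K_pG(s) = 0: s² + 5.7s + 106.2 = 0 ⇒ ω_n = 10.3, ζ = 0.2766.
%OS = 100·exp(−πζ/√(1−ζ²)) = 100·exp(−π·0.2766/√0.9235) = 40.5%.

40.5%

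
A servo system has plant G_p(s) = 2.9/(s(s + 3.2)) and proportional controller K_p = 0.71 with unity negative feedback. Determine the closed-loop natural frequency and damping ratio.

ω_n = 1.43 rad/s, ζ = 1.12

With unity feedback the closed-loop characteristic equation is s² + 3.2s + 0.71·2.9 = s² + 3.2s + 2.059 = 0.
Matching s² + 2ζω_n s + ω_n²: ω_n = √2.059 = 1.435 rad/s and 2ζω_n = 3.2, so ζ = 3.2/(2·1.435) = 1.12.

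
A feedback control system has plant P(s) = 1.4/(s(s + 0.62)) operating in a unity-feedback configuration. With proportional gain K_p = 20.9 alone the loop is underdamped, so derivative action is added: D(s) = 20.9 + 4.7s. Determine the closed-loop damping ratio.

ζ = 0.666

Forward path: (20.9 + 4.7s)·1.4/(s(s+0.62)). The closed-loop characteristic equation is s² + (0.62 + 1.4·4.7)s + 1.4·20.9 = 0.
That is s² + 7.2s + 29.26 = 0, so ω_n = 5.409 rad/s and ζ = 7.2/(2·5.409) = 0.6655.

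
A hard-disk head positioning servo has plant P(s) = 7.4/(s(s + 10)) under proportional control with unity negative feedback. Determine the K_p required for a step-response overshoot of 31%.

K_p = 27.7

From %OS = 100·exp(−πζ/√(1−ζ²)) = 31%, ζ = −ln(0.31)/√(π²+ln²(0.31)) = 0.3493.
Characteristic equation s² + 10s + 7.4K_p = 0 gives ζ = 10/(2√(7.4K_p)).
Setting ζ = 0.3493: √(7.4K_p) = 10/(2·0.3493) = 14.31, so K_p = 204.9/7.4 = 27.7.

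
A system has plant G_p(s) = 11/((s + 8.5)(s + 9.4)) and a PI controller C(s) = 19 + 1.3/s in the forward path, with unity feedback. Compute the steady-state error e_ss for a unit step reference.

0

The open loop C(s)G_p(s) has a pole at the origin (type 1), so the static position error constant is infinite and e_ss = 1/(1+∞) = 0.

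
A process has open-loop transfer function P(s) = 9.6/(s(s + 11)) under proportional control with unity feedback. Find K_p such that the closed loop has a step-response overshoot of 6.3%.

From %OS = 100·exp(−πζ/√(1−ζ²)) = 6.3%, ζ = −ln(0.063)/√(π²+ln²(0.063)) = 0.6606.
Characteristic equation s² + 11s + 9.6K_p = 0 gives ζ = 11/(2√(9.6K_p)).
Setting ζ = 0.6606: √(9.6K_p) = 11/(2·0.6606) = 8.325, so K_p = 69.31/9.6 = 7.22.

K_p = 7.22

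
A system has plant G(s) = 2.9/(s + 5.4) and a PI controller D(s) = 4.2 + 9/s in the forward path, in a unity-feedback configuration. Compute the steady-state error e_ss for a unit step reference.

0

The open loop D(s)G(s) has a pole at the origin (type 1), so the static position error constant is infinite and e_ss = 1/(1+∞) = 0.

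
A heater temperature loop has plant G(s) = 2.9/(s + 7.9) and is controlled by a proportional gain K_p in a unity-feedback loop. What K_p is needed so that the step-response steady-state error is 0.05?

The loop is type 0, so e_ss(step) = 1/(1 + K_pos) with K_pos = K_p·G(0).
G(0) = 0.3671. Require 1/(1 + K_p·0.3671) = 0.05, so 1 + 0.3671·K_p = 20.
K_p = (20 − 1)/0.3671 = 51.8.

K_p = 51.8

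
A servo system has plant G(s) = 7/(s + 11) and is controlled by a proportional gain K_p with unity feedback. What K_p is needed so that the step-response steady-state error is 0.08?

K_p = 18.1

The loop is type 0, so e_ss(step) = 1/(1 + K_pos) with K_pos = K_p·G(0).
G(0) = 0.6364. Require 1/(1 + K_p·0.6364) = 0.08, so 1 + 0.6364·K_p = 12.5.
K_p = (12.5 − 1)/0.6364 = 18.1.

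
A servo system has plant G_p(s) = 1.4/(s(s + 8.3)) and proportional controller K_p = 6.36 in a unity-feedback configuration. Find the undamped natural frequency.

With unity feedback the closed-loop characteristic equation is s² + 8.3s + 6.36·1.4 = s² + 8.3s + 8.904 = 0.
Matching s² + 2ζω_n s + ω_n²: ω_n = √8.904 = 2.984 rad/s and 2ζω_n = 8.3, so ζ = 8.3/(2·2.984) = 1.39.

ω_n = 2.98 rad/s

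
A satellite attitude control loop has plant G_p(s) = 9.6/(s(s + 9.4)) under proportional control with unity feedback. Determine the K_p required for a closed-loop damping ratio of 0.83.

Closed-loop characteristic equation: s² + 9.4s + K_p·9.6 = 0.
So ω_n = √(9.6K_p) and 2ζω_n = 9.4, giving ζ = 9.4/(2√(9.6K_p)).
Setting ζ = 0.83: √(9.6K_p) = 9.4/(2·0.83) = 5.663, so K_p = 32.07/9.6 = 3.34.

K_p = 3.34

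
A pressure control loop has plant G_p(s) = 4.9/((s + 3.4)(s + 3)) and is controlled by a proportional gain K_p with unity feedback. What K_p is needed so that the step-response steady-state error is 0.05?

K_p = 39.6

For a type-0 loop with proportional control, e_ss = 1/(1 + K_p·G_p(0)).
G_p(0) = 0.4804. Require 1/(1 + K_p·0.4804) = 0.05, so 1 + 0.4804·K_p = 20.
K_p = (20 − 1)/0.4804 = 39.6.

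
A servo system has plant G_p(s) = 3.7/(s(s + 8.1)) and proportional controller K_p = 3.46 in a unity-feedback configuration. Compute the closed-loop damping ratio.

The closed-loop denominator is s(s+8.1) + 3.46·3.7 = s² + 8.1s + 12.8.
So ω_n² = 12.8 ⇒ ω_n = 3.578 rad/s, and ζ = 8.1/(2ω_n) = 1.13.

ζ = 1.13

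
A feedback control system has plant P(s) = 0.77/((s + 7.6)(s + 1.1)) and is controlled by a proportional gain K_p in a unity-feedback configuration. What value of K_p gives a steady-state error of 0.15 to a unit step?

The loop is type 0, so e_ss(step) = 1/(1 + K_pos) with K_pos = K_p·P(0).
P(0) = 0.09211. Require 1/(1 + K_p·0.09211) = 0.15, so 1 + 0.09211·K_p = 6.667.
K_p = (6.667 − 1)/0.09211 = 61.5.

K_p = 61.5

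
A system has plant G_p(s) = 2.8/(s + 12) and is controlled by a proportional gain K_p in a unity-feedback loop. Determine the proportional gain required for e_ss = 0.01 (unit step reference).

For a type-0 loop with proportional control, e_ss = 1/(1 + K_p·G_p(0)).
G_p(0) = 0.2333. Require 1/(1 + K_p·0.2333) = 0.01, so 1 + 0.2333·K_p = 100.
K_p = (100 − 1)/0.2333 = 424.

K_p = 424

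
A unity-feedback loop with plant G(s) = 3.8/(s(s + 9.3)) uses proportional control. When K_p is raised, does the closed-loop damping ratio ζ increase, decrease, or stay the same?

decrease

ζ = 9.3/(2√(3.8K_p)); increasing K_p raises the denominator, so ζ falls.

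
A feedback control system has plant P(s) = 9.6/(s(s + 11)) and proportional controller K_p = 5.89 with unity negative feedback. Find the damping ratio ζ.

ζ = 0.731

The closed-loop denominator is s(s+11) + 5.89·9.6 = s² + 11s + 56.54.
So ω_n² = 56.54 ⇒ ω_n = 7.52 rad/s, and ζ = 11/(2ω_n) = 0.731.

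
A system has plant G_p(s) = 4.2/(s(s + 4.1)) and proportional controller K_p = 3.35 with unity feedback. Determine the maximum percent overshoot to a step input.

From 1 + K_pG_p(s) = 0: s² + 4.1s + 14.07 = 0 ⇒ ω_n = 3.751, ζ = 0.5465.
%OS = 100·exp(−πζ/√(1−ζ²)) = 100·exp(−π·0.5465/√0.7013) = 12.9%.

12.9%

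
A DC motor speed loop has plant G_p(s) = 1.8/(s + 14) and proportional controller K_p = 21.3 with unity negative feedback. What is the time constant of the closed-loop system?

τ = 0.0191 s

Closed-loop transfer function: T(s) = K_p·G_p(s)/(1 + K_p·G_p(s)) = 38.34/(s + 14 + 38.34) = 38.34/(s + 52.34).
Time constant τ = 1/52.34 = 0.0191 s.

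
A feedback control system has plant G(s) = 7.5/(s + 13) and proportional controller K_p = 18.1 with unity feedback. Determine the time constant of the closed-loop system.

Closed-loop transfer function: T(s) = K_p·G(s)/(1 + K_p·G(s)) = 135.8/(s + 13 + 135.8) = 135.8/(s + 148.8).
Time constant τ = 1/148.8 = 0.00672 s.

τ = 0.00672 s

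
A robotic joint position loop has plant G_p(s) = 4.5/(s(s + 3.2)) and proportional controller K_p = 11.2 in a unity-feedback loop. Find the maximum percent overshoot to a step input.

48.3%

Closed-loop characteristic equation: s² + 3.2s + 50.4 = 0, so ω_n = 7.099 rad/s and ζ = 3.2/(2·7.099) = 0.2254.
%OS = 100·exp(−πζ/√(1−ζ²)) = 100·exp(−π·0.2254/√0.9492) = 48.3%.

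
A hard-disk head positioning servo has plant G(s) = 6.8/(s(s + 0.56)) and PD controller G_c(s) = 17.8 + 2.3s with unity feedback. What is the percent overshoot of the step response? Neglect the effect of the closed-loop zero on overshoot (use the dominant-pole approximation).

3.28%

Forward path: (17.8 + 2.3s)·6.8/(s(s+0.56)). The closed-loop characteristic equation is s² + (0.56 + 6.8·2.3)s + 6.8·17.8 = 0.
That is s² + 16.2s + 121 = 0, so ω_n = 11 rad/s and ζ = 16.2/(2·11) = 0.7362.
%OS = 100·exp(−πζ/√(1−ζ²)) = 3.28%.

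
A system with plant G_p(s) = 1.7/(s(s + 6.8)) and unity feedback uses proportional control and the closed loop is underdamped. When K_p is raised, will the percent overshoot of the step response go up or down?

increase

Characteristic equation s² + 6.8s + K_p·1.7 = 0: raising K_p raises ω_n while 2ζω_n = 6.8 is fixed, so ζ falls and overshoot grows.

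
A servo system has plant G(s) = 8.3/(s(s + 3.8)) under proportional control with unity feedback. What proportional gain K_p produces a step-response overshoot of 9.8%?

K_p = 1.23

From %OS = 100·exp(−πζ/√(1−ζ²)) = 9.8%, ζ = −ln(0.098)/√(π²+ln²(0.098)) = 0.5945.
Characteristic equation s² + 3.8s + 8.3K_p = 0 gives ζ = 3.8/(2√(8.3K_p)).
Setting ζ = 0.5945: √(8.3K_p) = 3.8/(2·0.5945) = 3.196, so K_p = 10.21/8.3 = 1.23.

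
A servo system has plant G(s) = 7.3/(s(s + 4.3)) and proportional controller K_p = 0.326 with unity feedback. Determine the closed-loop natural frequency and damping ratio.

ω_n = 1.54 rad/s, ζ = 1.39

1 + K_p·G(s) = 0 gives s² + 4.3s + 2.38 = 0.
So ω_n² = 2.38 ⇒ ω_n = 1.543 rad/s, and ζ = 4.3/(2ω_n) = 1.39.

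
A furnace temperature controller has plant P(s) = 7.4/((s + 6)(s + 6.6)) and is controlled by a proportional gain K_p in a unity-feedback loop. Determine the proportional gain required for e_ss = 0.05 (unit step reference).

For a type-0 loop with proportional control, e_ss = 1/(1 + K_p·P(0)).
P(0) = 0.1869. Require 1/(1 + K_p·0.1869) = 0.05, so 1 + 0.1869·K_p = 20.
K_p = (20 − 1)/0.1869 = 102.

K_p = 102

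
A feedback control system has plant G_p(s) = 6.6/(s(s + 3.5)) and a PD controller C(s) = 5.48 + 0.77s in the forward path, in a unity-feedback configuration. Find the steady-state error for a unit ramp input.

The loop has one pole at the origin (type 1). Velocity error constant K_v = lim_{s→0} s·C(s)G_p(s) = 5.48·6.6/3.5 = 10.33.
Steady-state error to a unit ramp: e_ss = 1/K_v = 0.0968.

0.0968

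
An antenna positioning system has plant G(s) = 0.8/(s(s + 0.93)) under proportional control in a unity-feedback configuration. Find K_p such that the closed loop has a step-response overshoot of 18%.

K_p = 1.18

From %OS = 100·exp(−πζ/√(1−ζ²)) = 18%, ζ = −ln(0.18)/√(π²+ln²(0.18)) = 0.4791.
Characteristic equation s² + 0.93s + 0.8K_p = 0 gives ζ = 0.93/(2√(0.8K_p)).
Setting ζ = 0.4791: √(0.8K_p) = 0.93/(2·0.4791) = 0.9705, so K_p = 0.942/0.8 = 1.18.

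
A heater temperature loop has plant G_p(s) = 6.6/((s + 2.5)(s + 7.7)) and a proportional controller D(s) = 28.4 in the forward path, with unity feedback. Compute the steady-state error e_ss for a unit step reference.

0.0931

The loop is type 0. Static position error constant K_pos = D(0)·G_p(0) = 28.4·0.3429 = 9.737.
Steady-state error to a unit step: e_ss = 1/(1+K_pos) = 1/10.74 = 0.0931.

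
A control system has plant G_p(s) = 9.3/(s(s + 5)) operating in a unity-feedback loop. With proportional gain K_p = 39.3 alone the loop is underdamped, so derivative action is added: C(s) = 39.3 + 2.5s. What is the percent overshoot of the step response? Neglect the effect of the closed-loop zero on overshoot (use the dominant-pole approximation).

3.19%

Forward path: (39.3 + 2.5s)·9.3/(s(s+5)). The closed-loop characteristic equation is s² + (5 + 9.3·2.5)s + 9.3·39.3 = 0.
That is s² + 28.25s + 365.5 = 0, so ω_n = 19.12 rad/s and ζ = 28.25/(2·19.12) = 0.7388.
%OS = 100·exp(−πζ/√(1−ζ²)) = 3.19%.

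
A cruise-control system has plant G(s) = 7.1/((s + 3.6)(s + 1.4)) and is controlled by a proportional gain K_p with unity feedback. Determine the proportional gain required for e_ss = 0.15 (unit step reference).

For a type-0 loop with proportional control, e_ss = 1/(1 + K_p·G(0)).
G(0) = 1.409. Require 1/(1 + K_p·1.409) = 0.15, so 1 + 1.409·K_p = 6.667.
K_p = (6.667 − 1)/1.409 = 4.02.

K_p = 4.02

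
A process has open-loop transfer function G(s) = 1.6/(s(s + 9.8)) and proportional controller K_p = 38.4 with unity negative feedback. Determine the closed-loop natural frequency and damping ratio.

1 + K_p·G(s) = 0 gives s² + 9.8s + 61.44 = 0.
So ω_n² = 61.44 ⇒ ω_n = 7.838 rad/s, and ζ = 9.8/(2ω_n) = 0.625.

ω_n = 7.84 rad/s, ζ = 0.625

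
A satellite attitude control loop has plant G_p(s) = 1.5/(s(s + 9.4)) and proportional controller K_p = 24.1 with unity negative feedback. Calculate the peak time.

T_p = 0.838 s

Closed-loop characteristic equation: s² + 9.4s + 36.15 = 0, so ω_n = 6.012 rad/s and ζ = 9.4/(2·6.012) = 0.7817.
Damped frequency ω_d = ω_n√(1−ζ²) = 3.75 rad/s, so peak time T_p = π/ω_d = 0.838 s.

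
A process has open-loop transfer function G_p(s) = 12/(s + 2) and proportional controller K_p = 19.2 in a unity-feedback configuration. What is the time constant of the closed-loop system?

Closed-loop transfer function: T(s) = K_p·G_p(s)/(1 + K_p·G_p(s)) = 230.4/(s + 2 + 230.4) = 230.4/(s + 232.4).
Time constant τ = 1/232.4 = 0.0043 s.

τ = 0.0043 s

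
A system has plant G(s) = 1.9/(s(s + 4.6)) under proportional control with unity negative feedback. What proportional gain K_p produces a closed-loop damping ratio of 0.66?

Closed-loop characteristic equation: s² + 4.6s + K_p·1.9 = 0.
So ω_n = √(1.9K_p) and 2ζω_n = 4.6, giving ζ = 4.6/(2√(1.9K_p)).
Setting ζ = 0.66: √(1.9K_p) = 4.6/(2·0.66) = 3.485, so K_p = 12.14/1.9 = 6.39.

K_p = 6.39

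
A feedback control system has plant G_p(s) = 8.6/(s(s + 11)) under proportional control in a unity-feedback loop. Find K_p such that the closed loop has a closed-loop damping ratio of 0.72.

Closed-loop characteristic equation: s² + 11s + K_p·8.6 = 0.
So ω_n = √(8.6K_p) and 2ζω_n = 11, giving ζ = 11/(2√(8.6K_p)).
Setting ζ = 0.72: √(8.6K_p) = 11/(2·0.72) = 7.639, so K_p = 58.35/8.6 = 6.79.

K_p = 6.79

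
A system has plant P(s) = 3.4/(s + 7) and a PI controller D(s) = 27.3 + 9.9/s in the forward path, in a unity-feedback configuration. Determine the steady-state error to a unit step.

0

The open loop D(s)P(s) has a pole at the origin (type 1), so the static position error constant is infinite and e_ss = 1/(1+∞) = 0.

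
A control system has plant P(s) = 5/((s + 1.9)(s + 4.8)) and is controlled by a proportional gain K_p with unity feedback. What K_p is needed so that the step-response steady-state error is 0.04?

K_p = 43.8

For a type-0 loop with proportional control, e_ss = 1/(1 + K_p·P(0)).
P(0) = 0.5482. Require 1/(1 + K_p·0.5482) = 0.04, so 1 + 0.5482·K_p = 25.
K_p = (25 − 1)/0.5482 = 43.8.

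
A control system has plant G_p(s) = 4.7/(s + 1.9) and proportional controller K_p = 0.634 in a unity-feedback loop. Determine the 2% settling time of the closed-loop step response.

Closed-loop transfer function: T(s) = K_p·G_p(s)/(1 + K_p·G_p(s)) = 2.98/(s + 1.9 + 2.98) = 2.98/(s + 4.88).
Time constant τ = 1/4.88 = 0.2049 s, so the 2% settling time is about 4τ = 0.82 s.

T_s ≈ 0.82 s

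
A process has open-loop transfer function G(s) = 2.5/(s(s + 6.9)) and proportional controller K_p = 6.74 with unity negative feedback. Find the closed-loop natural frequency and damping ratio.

ω_n = 4.1 rad/s, ζ = 0.84

The closed-loop denominator is s(s+6.9) + 6.74·2.5 = s² + 6.9s + 16.85.
So ω_n² = 16.85 ⇒ ω_n = 4.105 rad/s, and ζ = 6.9/(2ω_n) = 0.84.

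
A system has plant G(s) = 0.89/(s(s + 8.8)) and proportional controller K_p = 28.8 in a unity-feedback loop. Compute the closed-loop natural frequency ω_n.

ω_n = 5.06 rad/s

With unity feedback the closed-loop characteristic equation is s² + 8.8s + 28.8·0.89 = s² + 8.8s + 25.63 = 0.
Matching s² + 2ζω_n s + ω_n²: ω_n = √25.63 = 5.063 rad/s and 2ζω_n = 8.8, so ζ = 8.8/(2·5.063) = 0.869.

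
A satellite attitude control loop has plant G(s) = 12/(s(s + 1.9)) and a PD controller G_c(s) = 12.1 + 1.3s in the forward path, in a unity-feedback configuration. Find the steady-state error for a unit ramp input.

0.0131

The loop has one pole at the origin (type 1). Velocity error constant K_v = lim_{s→0} s·G_c(s)G(s) = 12.1·12/1.9 = 76.42.
Steady-state error to a unit ramp: e_ss = 1/K_v = 0.0131.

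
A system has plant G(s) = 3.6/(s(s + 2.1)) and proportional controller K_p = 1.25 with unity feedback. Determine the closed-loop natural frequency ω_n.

ω_n = 2.12 rad/s

The closed-loop denominator is s(s+2.1) + 1.25·3.6 = s² + 2.1s + 4.5.
So ω_n² = 4.5 ⇒ ω_n = 2.121 rad/s, and ζ = 2.1/(2ω_n) = 0.495.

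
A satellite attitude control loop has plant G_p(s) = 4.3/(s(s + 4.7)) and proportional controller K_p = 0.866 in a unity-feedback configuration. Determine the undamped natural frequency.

ω_n = 1.93 rad/s

The closed-loop denominator is s(s+4.7) + 0.866·4.3 = s² + 4.7s + 3.724.
So ω_n² = 3.724 ⇒ ω_n = 1.93 rad/s, and ζ = 4.7/(2ω_n) = 1.22.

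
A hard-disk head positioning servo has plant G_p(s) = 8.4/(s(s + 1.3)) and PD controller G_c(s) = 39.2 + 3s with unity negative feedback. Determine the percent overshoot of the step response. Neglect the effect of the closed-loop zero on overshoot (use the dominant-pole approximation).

Forward path: (39.2 + 3s)·8.4/(s(s+1.3)). The closed-loop characteristic equation is s² + (1.3 + 8.4·3)s + 8.4·39.2 = 0.
That is s² + 26.5s + 329.3 = 0, so ω_n = 18.15 rad/s and ζ = 26.5/(2·18.15) = 0.7302.
%OS = 100·exp(−πζ/√(1−ζ²)) = 3.48%.

3.48%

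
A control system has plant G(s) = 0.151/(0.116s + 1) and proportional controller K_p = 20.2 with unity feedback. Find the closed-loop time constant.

τ = 0.0286 s

Closed loop: T(s) = K_p·G/(1+K_p·G) = 3.05/(0.116s + 1 + 3.05), with pole at s = −(1 + 3.05)/0.116 = −34.92.
Closed-loop time constant τ = 1/34.92 = 0.0286 s.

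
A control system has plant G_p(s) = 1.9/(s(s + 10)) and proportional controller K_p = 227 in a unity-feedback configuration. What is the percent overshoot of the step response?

45.9%

The closed-loop denominator s² + 10s + 431.3 gives ω_n = √431.3 = 20.77 and ζ = 10/(2ω_n) = 0.2408.
%OS = 100·exp(−πζ/√(1−ζ²)) = 100·exp(−π·0.2408/√0.942) = 45.9%.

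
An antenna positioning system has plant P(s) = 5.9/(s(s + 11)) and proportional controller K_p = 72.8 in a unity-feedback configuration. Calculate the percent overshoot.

From 1 + K_pP(s) = 0: s² + 11s + 429.5 = 0 ⇒ ω_n = 20.72, ζ = 0.2654.
%OS = 100·exp(−πζ/√(1−ζ²)) = 100·exp(−π·0.2654/√0.9296) = 42.1%.

42.1%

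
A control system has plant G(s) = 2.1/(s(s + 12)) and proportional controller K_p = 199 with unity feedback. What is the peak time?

T_p = 0.161 s

The closed-loop denominator s² + 12s + 417.9 gives ω_n = √417.9 = 20.44 and ζ = 12/(2ω_n) = 0.2935.
Damped frequency ω_d = ω_n√(1−ζ²) = 19.54 rad/s, so peak time T_p = π/ω_d = 0.161 s.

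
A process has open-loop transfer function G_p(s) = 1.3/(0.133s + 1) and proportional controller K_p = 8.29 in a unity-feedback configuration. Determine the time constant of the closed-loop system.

τ = 0.0113 s

Closed loop: T(s) = K_p·G_p/(1+K_p·G_p) = 10.78/(0.133s + 1 + 10.78), with pole at s = −(1 + 10.78)/0.133 = −88.55.
Closed-loop time constant τ = 1/88.55 = 0.0113 s.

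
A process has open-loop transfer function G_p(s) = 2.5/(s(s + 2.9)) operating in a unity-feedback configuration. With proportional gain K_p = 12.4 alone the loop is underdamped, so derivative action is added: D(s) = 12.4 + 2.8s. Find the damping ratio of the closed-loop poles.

ζ = 0.889

Forward path: (12.4 + 2.8s)·2.5/(s(s+2.9)). The closed-loop characteristic equation is s² + (2.9 + 2.5·2.8)s + 2.5·12.4 = 0.
That is s² + 9.9s + 31 = 0, so ω_n = 5.568 rad/s and ζ = 9.9/(2·5.568) = 0.889.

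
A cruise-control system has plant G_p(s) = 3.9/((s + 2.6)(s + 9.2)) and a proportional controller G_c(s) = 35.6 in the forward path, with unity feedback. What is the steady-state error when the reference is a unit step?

The loop is type 0. Static position error constant K_pos = G_c(0)·G_p(0) = 35.6·0.163 = 5.804.
Steady-state error to a unit step: e_ss = 1/(1+K_pos) = 1/6.804 = 0.147.

0.147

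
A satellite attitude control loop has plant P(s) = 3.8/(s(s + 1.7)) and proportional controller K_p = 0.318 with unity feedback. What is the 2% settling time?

Closed-loop characteristic equation: s² + 1.7s + 1.208 = 0, so ω_n = 1.099 rad/s and ζ = 1.7/(2·1.099) = 0.7732.
2% settling time T_s ≈ 4/(ζω_n) = 4/0.85 = 4.71 s.

T_s ≈ 4.71 s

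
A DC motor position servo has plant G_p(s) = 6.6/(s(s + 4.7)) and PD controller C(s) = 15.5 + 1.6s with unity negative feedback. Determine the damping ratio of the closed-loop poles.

Forward path: (15.5 + 1.6s)·6.6/(s(s+4.7)). The closed-loop characteristic equation is s² + (4.7 + 6.6·1.6)s + 6.6·15.5 = 0.
That is s² + 15.26s + 102.3 = 0, so ω_n = 10.11 rad/s and ζ = 15.26/(2·10.11) = 0.7544.

ζ = 0.754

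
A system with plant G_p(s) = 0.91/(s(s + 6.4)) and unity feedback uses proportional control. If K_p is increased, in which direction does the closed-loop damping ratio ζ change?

decrease

ζ = 6.4/(2√(0.91K_p)); increasing K_p raises the denominator, so ζ falls.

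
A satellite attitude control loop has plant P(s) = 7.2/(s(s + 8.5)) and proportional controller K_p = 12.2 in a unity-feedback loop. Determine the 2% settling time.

T_s ≈ 0.941 s

The closed-loop denominator s² + 8.5s + 87.84 gives ω_n = √87.84 = 9.372 and ζ = 8.5/(2ω_n) = 0.4535.
2% settling time T_s ≈ 4/(ζω_n) = 4/4.25 = 0.941 s.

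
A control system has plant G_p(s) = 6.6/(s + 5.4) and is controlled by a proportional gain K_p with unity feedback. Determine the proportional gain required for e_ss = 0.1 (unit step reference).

For a type-0 loop with proportional control, e_ss = 1/(1 + K_p·G_p(0)).
G_p(0) = 1.222. Require 1/(1 + K_p·1.222) = 0.1, so 1 + 1.222·K_p = 10.
K_p = (10 − 1)/1.222 = 7.36.

K_p = 7.36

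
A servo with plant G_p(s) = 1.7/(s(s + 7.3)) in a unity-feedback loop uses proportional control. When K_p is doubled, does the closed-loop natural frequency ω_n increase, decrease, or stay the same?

ω_n = √(1.7·K_p), which grows with K_p.

increase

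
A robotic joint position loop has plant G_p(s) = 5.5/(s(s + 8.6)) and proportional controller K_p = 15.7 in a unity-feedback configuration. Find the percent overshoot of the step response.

The closed-loop denominator s² + 8.6s + 86.35 gives ω_n = √86.35 = 9.292 and ζ = 8.6/(2ω_n) = 0.4627.
%OS = 100·exp(−πζ/√(1−ζ²)) = 100·exp(−π·0.4627/√0.7859) = 19.4%.

19.4%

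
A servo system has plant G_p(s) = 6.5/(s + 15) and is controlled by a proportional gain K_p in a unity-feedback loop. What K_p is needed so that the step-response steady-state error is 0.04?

The loop is type 0, so e_ss(step) = 1/(1 + K_pos) with K_pos = K_p·G_p(0).
G_p(0) = 0.4333. Require 1/(1 + K_p·0.4333) = 0.04, so 1 + 0.4333·K_p = 25.
K_p = (25 − 1)/0.4333 = 55.4.

K_p = 55.4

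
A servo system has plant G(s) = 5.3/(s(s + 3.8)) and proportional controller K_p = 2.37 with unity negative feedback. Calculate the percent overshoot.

Closed-loop characteristic equation: s² + 3.8s + 12.56 = 0, so ω_n = 3.544 rad/s and ζ = 3.8/(2·3.544) = 0.5361.
%OS = 100·exp(−πζ/√(1−ζ²)) = 100·exp(−π·0.5361/√0.7126) = 13.6%.

13.6%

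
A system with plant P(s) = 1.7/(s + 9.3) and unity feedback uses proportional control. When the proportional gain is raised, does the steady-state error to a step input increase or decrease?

e_ss = 1/(1 + K_p·P(0)); a larger K_p raises the denominator, so e_ss decreases.

decrease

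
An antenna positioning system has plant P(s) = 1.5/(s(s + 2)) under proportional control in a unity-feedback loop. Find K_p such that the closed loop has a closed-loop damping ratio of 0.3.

K_p = 7.41

Closed-loop characteristic equation: s² + 2s + K_p·1.5 = 0.
So ω_n = √(1.5K_p) and 2ζω_n = 2, giving ζ = 2/(2√(1.5K_p)).
Setting ζ = 0.3: √(1.5K_p) = 2/(2·0.3) = 3.333, so K_p = 11.11/1.5 = 7.41.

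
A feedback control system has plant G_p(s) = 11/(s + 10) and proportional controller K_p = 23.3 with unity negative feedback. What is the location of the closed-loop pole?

Closed-loop transfer function: T(s) = K_p·G_p(s)/(1 + K_p·G_p(s)) = 256.3/(s + 10 + 256.3) = 256.3/(s + 266.3).
The closed-loop pole is at s = −266.3.

s = -266.3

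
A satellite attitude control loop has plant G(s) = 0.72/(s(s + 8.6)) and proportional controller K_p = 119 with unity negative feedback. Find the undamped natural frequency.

ω_n = 9.26 rad/s

The closed-loop denominator is s(s+8.6) + 119·0.72 = s² + 8.6s + 85.68.
So ω_n² = 85.68 ⇒ ω_n = 9.256 rad/s, and ζ = 8.6/(2ω_n) = 0.465.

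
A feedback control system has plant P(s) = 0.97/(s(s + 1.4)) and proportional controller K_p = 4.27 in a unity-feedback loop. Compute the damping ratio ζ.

1 + K_p·P(s) = 0 gives s² + 1.4s + 4.142 = 0.
So ω_n² = 4.142 ⇒ ω_n = 2.035 rad/s, and ζ = 1.4/(2ω_n) = 0.344.

ζ = 0.344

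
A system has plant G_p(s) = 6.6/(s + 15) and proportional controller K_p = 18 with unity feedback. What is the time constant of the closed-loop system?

τ = 0.00747 s

Closed-loop transfer function: T(s) = K_p·G_p(s)/(1 + K_p·G_p(s)) = 118.8/(s + 15 + 118.8) = 118.8/(s + 133.8).
Time constant τ = 1/133.8 = 0.00747 s.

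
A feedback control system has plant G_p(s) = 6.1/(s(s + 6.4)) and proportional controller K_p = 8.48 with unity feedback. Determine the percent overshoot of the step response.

21%

From 1 + K_pG_p(s) = 0: s² + 6.4s + 51.73 = 0 ⇒ ω_n = 7.192, ζ = 0.4449.
%OS = 100·exp(−πζ/√(1−ζ²)) = 100·exp(−π·0.4449/√0.802) = 21%.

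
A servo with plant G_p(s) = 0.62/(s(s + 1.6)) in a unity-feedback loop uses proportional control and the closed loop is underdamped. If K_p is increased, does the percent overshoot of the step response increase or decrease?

increase

ζ = 1.6/(2√(0.62K_p)) decreases as K_p grows; lower damping means more overshoot.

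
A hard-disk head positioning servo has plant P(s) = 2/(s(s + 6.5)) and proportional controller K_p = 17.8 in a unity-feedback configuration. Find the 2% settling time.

From 1 + K_pP(s) = 0: s² + 6.5s + 35.6 = 0 ⇒ ω_n = 5.967, ζ = 0.5447.
2% settling time T_s ≈ 4/(ζω_n) = 4/3.25 = 1.23 s.

T_s ≈ 1.23 s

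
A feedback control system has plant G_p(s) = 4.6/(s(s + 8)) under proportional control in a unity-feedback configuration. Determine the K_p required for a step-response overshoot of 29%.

From %OS = 100·exp(−πζ/√(1−ζ²)) = 29%, ζ = −ln(0.29)/√(π²+ln²(0.29)) = 0.3666.
Characteristic equation s² + 8s + 4.6K_p = 0 gives ζ = 8/(2√(4.6K_p)).
Setting ζ = 0.3666: √(4.6K_p) = 8/(2·0.3666) = 10.91, so K_p = 119.1/4.6 = 25.9.

K_p = 25.9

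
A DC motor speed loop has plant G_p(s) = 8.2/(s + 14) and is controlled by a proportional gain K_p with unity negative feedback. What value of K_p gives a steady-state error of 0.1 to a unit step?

K_p = 15.4

Steady-state error for a unit step on this type-0 loop is 1/(1 + K_p·G_p(0)).
G_p(0) = 0.5857. Require 1/(1 + K_p·0.5857) = 0.1, so 1 + 0.5857·K_p = 10.
K_p = (10 − 1)/0.5857 = 15.4.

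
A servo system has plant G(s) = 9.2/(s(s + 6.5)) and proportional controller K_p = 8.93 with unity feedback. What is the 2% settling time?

From 1 + K_pG(s) = 0: s² + 6.5s + 82.16 = 0 ⇒ ω_n = 9.064, ζ = 0.3586.
2% settling time T_s ≈ 4/(ζω_n) = 4/3.25 = 1.23 s.

T_s ≈ 1.23 s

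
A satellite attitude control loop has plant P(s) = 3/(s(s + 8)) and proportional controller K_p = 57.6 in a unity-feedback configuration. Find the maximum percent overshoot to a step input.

36.7%

From 1 + K_pP(s) = 0: s² + 8s + 172.8 = 0 ⇒ ω_n = 13.15, ζ = 0.3043.
%OS = 100·exp(−πζ/√(1−ζ²)) = 100·exp(−π·0.3043/√0.9074) = 36.7%.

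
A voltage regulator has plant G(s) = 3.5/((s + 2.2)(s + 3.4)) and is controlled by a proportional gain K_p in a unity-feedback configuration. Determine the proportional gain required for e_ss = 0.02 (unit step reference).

For a type-0 loop with proportional control, e_ss = 1/(1 + K_p·G(0)).
G(0) = 0.4679. Require 1/(1 + K_p·0.4679) = 0.02, so 1 + 0.4679·K_p = 50.
K_p = (50 − 1)/0.4679 = 105.

K_p = 105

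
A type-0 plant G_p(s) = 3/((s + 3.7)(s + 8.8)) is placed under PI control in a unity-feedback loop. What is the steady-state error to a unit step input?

The PI controller's integrator makes the forward path type 1, so e_ss to a step is zero.

0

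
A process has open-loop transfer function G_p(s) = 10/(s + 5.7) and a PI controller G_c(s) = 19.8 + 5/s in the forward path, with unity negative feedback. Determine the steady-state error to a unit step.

The open loop G_c(s)G_p(s) has a pole at the origin (type 1), so the static position error constant is infinite and e_ss = 1/(1+∞) = 0.

0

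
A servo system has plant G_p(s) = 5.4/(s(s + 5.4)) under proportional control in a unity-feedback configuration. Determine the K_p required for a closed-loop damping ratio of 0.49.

K_p = 5.62

Closed-loop characteristic equation: s² + 5.4s + K_p·5.4 = 0.
So ω_n = √(5.4K_p) and 2ζω_n = 5.4, giving ζ = 5.4/(2√(5.4K_p)).
Setting ζ = 0.49: √(5.4K_p) = 5.4/(2·0.49) = 5.51, so K_p = 30.36/5.4 = 5.62.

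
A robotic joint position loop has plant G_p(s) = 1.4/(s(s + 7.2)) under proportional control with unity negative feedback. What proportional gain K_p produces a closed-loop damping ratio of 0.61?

Closed-loop characteristic equation: s² + 7.2s + K_p·1.4 = 0.
So ω_n = √(1.4K_p) and 2ζω_n = 7.2, giving ζ = 7.2/(2√(1.4K_p)).
Setting ζ = 0.61: √(1.4K_p) = 7.2/(2·0.61) = 5.902, so K_p = 34.83/1.4 = 24.9.

K_p = 24.9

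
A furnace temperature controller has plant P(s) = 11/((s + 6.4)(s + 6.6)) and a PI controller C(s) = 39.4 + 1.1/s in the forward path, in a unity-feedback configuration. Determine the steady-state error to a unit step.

0

The open loop C(s)P(s) has a pole at the origin (type 1), so the static position error constant is infinite and e_ss = 1/(1+∞) = 0.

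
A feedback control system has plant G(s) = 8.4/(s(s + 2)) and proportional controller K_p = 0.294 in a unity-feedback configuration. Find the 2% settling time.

The closed-loop denominator s² + 2s + 2.47 gives ω_n = √2.47 = 1.571 and ζ = 2/(2ω_n) = 0.6363.
2% settling time T_s ≈ 4/(ζω_n) = 4/1 = 4 s.

T_s ≈ 4 s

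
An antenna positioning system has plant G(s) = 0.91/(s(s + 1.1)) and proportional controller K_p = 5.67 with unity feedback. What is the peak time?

From 1 + K_pG(s) = 0: s² + 1.1s + 5.16 = 0 ⇒ ω_n = 2.271, ζ = 0.2421.
Damped frequency ω_d = ω_n√(1−ζ²) = 2.204 rad/s, so peak time T_p = π/ω_d = 1.43 s.

T_p = 1.43 s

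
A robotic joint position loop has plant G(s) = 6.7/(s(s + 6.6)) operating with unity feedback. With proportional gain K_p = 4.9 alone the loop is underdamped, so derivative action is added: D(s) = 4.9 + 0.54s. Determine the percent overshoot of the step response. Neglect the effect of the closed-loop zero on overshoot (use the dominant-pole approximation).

Forward path: (4.9 + 0.54s)·6.7/(s(s+6.6)). The closed-loop characteristic equation is s² + (6.6 + 6.7·0.54)s + 6.7·4.9 = 0.
That is s² + 10.22s + 32.83 = 0, so ω_n = 5.73 rad/s and ζ = 10.22/(2·5.73) = 0.8917.
%OS = 100·exp(−πζ/√(1−ζ²)) = 0.205%.

0.205%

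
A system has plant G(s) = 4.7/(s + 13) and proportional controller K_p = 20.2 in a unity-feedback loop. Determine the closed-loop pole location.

Closed-loop transfer function: T(s) = K_p·G(s)/(1 + K_p·G(s)) = 94.94/(s + 13 + 94.94) = 94.94/(s + 107.9).
The closed-loop pole is at s = −107.9.

s = -107.9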